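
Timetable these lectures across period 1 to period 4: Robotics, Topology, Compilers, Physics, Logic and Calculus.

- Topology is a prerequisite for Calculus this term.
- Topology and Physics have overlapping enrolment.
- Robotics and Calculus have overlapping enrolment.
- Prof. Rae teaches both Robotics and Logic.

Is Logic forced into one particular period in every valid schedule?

Logic can be period 1 (e.g. Physics -> period 2; Topology -> period 1; Robotics -> period 3; Logic -> period 1; Calculus -> period 2; Compilers -> period 1) or period 2 (e.g. Topology -> period 1; Logic -> period 2; Robotics -> period 1; Physics -> period 2; Calculus -> period 2; Compilers -> period 1).

No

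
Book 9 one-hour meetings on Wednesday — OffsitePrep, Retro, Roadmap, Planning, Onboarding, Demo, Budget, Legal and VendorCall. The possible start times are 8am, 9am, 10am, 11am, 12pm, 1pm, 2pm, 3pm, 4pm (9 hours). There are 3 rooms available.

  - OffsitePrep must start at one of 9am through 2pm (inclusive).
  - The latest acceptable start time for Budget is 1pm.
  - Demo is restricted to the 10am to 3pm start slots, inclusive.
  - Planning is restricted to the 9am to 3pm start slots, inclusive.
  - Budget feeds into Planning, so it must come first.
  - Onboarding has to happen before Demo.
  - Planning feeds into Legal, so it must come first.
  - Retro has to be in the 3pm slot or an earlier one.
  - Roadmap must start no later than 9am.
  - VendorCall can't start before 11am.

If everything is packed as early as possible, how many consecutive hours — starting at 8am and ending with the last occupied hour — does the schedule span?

4

The precedence chain requires at least 3 distinct hours.
With at most 3 per hour and 9 meetings, at least 3 hours are needed.
VendorCall can't be placed before 11am — that is hour 4 counting from 8am — so the schedule must run through at least 4 hours.
4 works (last occupied hour: 11am): for example Demo -> 10am; Onboarding -> 8am; Legal -> 10am; Retro -> 9am; OffsitePrep -> 9am; VendorCall -> 11am; Planning -> 9am; Roadmap -> 8am; Budget -> 8am.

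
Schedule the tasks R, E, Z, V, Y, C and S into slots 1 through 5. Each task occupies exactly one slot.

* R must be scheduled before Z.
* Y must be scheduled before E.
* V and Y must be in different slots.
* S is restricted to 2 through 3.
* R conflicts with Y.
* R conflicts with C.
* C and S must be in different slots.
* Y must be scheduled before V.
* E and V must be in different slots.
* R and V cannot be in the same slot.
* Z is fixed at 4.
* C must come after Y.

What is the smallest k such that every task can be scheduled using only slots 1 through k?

The precedence chain requires at least 2 distinct slots.
Z can't be placed before 4, so the schedule must run through at least slot 4.
4 works (last occupied slot: 4): for example V=3; Y=1; Z=4; E=2; S=2; R=2; C=3.

4 slots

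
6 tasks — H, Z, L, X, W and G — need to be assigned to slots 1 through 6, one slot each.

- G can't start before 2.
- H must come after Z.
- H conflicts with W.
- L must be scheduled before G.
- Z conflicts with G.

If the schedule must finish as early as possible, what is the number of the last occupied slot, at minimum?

The precedence chain requires at least 2 distinct slots.
2 works (last occupied slot: 2): for example G=2; L=1; H=2; W=1; X=1; Z=1.

2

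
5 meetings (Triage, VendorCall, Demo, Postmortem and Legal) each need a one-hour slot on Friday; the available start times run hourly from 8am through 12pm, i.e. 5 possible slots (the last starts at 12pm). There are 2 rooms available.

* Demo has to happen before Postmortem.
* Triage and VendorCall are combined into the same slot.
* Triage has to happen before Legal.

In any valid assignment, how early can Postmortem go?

Precedence pushes Postmortem to at least 9am.
Postmortem at 9am is achievable: Postmortem -> 9am, Legal -> 11am, Triage -> 10am, VendorCall -> 10am, Demo -> 8am.

9am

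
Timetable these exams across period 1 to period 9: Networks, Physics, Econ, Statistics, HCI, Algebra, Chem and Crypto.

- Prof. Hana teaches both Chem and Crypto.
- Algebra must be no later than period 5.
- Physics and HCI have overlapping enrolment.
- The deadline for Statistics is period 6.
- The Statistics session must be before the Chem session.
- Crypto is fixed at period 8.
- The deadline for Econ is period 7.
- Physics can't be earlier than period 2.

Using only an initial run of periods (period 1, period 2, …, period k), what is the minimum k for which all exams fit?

8 periods

The precedence chain requires at least 2 distinct periods.
Crypto can't be placed before period 8, so the schedule must run through at least period 8.
8 works (last occupied period: period 8): for example Physics in period 2; Algebra in period 1; HCI in period 1; Networks in period 1; Econ in period 1; Crypto in period 8; Chem in period 2; Statistics in period 1.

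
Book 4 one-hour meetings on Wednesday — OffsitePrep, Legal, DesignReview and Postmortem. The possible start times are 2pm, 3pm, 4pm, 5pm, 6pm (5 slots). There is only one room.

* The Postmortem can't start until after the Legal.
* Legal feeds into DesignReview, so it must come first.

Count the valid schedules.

40

Splitting on OffsitePrep: it can be 2pm (8), 3pm (8), 4pm (8), 5pm (8), 6pm (8). Listing each branch's schedules as (Legal, DesignReview, Postmortem):
OffsitePrep=2pm: (3pm,4pm,5pm) (3pm,4pm,6pm) (3pm,5pm,4pm) (3pm,5pm,6pm) (3pm,6pm,4pm) (3pm,6pm,5pm) (4pm,5pm,6pm) (4pm,6pm,5pm) — 8.
OffsitePrep=3pm: (2pm,4pm,5pm) (2pm,4pm,6pm) (2pm,5pm,4pm) (2pm,5pm,6pm) (2pm,6pm,4pm) (2pm,6pm,5pm) (4pm,5pm,6pm) (4pm,6pm,5pm) — 8.
OffsitePrep=4pm: (2pm,3pm,5pm) (2pm,3pm,6pm) (2pm,5pm,3pm) (2pm,5pm,6pm) (2pm,6pm,3pm) (2pm,6pm,5pm) (3pm,5pm,6pm) (3pm,6pm,5pm) — 8.
OffsitePrep=5pm: (2pm,3pm,4pm) (2pm,3pm,6pm) (2pm,4pm,3pm) (2pm,4pm,6pm) (2pm,6pm,3pm) (2pm,6pm,4pm) (3pm,4pm,6pm) (3pm,6pm,4pm) — 8.
OffsitePrep=6pm: (2pm,3pm,4pm) (2pm,3pm,5pm) (2pm,4pm,3pm) (2pm,4pm,5pm) (2pm,5pm,3pm) (2pm,5pm,4pm) (3pm,4pm,5pm) (3pm,5pm,4pm) — 8.
Summing: 8 + 8 + 8 + 8 + 8 = 40.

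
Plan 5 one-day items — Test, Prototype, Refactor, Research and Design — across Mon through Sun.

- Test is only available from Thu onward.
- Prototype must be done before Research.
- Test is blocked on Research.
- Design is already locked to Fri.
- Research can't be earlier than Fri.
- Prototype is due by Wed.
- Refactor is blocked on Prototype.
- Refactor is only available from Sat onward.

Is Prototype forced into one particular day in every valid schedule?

No

Prototype can be Mon (e.g. Test=Sat, Research=Fri, Design=Fri, Prototype=Mon, Refactor=Sat) or Tue (e.g. Test=Sat, Prototype=Tue, Design=Fri, Refactor=Sat, Research=Fri).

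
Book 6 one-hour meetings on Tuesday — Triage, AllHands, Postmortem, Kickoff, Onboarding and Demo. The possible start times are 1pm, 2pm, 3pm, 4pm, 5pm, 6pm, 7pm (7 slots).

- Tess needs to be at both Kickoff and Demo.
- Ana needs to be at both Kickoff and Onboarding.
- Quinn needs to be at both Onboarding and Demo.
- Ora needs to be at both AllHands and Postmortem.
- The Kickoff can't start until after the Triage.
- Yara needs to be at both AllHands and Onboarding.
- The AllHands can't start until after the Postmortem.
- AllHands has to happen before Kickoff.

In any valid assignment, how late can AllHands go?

Precedence pushes AllHands to at least 2pm; downstream work caps AllHands at 6pm.
AllHands at 6pm is achievable: Postmortem=1pm; Demo=2pm; Kickoff=7pm; Triage=1pm; Onboarding=1pm; AllHands=6pm.

6pm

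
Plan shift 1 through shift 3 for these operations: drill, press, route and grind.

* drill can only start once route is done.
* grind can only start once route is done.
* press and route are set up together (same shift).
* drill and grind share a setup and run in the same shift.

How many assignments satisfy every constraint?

3

Enumerating: press -> shift 1, route -> shift 1, grind -> shift 2, drill -> shift 2 | route=shift 1; drill=shift 3; press=shift 1; grind=shift 3 | press=shift 2, route=shift 2, grind=shift 3, drill=shift 3.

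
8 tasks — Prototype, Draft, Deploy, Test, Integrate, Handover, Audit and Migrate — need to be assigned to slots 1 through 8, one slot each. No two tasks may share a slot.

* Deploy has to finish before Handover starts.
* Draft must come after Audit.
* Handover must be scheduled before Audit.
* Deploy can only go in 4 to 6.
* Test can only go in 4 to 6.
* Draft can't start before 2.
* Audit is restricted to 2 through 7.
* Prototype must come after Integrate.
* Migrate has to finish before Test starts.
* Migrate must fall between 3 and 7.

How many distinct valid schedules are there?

Enumerating: Audit -> 7; Prototype -> 2; Migrate -> 3; Handover -> 6; Draft -> 8; Test -> 5; Deploy -> 4; Integrate -> 1 | Test in 6, Integrate in 1, Handover in 5, Draft in 8, Audit in 7, Prototype in 2, Migrate in 3, Deploy in 4 | Migrate=3; Deploy=5; Handover=6; Audit=7; Draft=8; Integrate=1; Test=4; Prototype=2.

3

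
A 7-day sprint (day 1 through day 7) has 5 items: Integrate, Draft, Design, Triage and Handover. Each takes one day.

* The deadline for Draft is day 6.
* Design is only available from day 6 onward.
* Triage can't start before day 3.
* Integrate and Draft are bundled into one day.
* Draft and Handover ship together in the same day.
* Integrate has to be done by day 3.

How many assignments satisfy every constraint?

30

Splitting on Integrate: it can be day 1 (10), day 2 (10), day 3 (10). Listing each branch's schedules as (Draft, Design, Triage, Handover) by day number:
Integrate=day 1: (1,6,3,1) (1,6,4,1) (1,6,5,1) (1,6,6,1) (1,6,7,1) (1,7,3,1) (1,7,4,1) (1,7,5,1) (1,7,6,1) (1,7,7,1) — 10.
Integrate=day 2: (2,6,3,2) (2,6,4,2) (2,6,5,2) (2,6,6,2) (2,6,7,2) (2,7,3,2) (2,7,4,2) (2,7,5,2) (2,7,6,2) (2,7,7,2) — 10.
Integrate=day 3: (3,6,3,3) (3,6,4,3) (3,6,5,3) (3,6,6,3) (3,6,7,3) (3,7,3,3) (3,7,4,3) (3,7,5,3) (3,7,6,3) (3,7,7,3) — 10.
Summing: 10 + 10 + 10 = 30.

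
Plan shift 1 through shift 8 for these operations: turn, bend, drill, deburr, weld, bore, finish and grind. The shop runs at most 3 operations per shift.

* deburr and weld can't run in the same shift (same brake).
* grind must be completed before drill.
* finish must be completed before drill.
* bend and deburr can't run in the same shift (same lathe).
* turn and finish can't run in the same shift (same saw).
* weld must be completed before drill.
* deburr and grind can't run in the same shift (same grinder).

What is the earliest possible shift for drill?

Precedence pushes drill to at least shift 2.
drill at shift 2 is achievable: bend -> shift 2; grind -> shift 1; weld -> shift 1; drill -> shift 2; bore -> shift 3; deburr -> shift 3; finish -> shift 1; turn -> shift 2.

shift 2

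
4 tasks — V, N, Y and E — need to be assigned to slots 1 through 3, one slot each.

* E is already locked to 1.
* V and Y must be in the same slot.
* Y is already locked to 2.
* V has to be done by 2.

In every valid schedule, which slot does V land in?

V must be in the same slot as Y, which can't be before 2, so V is at least 2; V's own window allows nothing later than 2.
So V is pinned to 2.

2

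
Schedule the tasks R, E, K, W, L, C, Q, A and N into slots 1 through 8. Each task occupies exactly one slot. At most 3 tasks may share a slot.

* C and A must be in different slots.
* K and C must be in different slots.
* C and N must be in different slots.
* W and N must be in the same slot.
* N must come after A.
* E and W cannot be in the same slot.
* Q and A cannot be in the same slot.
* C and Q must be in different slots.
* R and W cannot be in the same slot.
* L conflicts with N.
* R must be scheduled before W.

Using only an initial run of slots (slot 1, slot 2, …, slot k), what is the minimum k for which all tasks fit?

The precedence chain requires at least 2 distinct slots.
With at most 3 per slot and 9 tasks, at least 3 slots are needed.
3 works (last occupied slot: 3): for example E -> 3, C -> 3, N -> 2, L -> 3, A -> 1, K -> 1, Q -> 2, R -> 1, W -> 2.

3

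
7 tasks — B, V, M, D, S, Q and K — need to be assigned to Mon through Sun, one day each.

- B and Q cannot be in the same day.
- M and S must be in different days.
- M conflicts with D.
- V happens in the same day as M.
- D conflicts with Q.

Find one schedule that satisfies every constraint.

B=Mon, D=Tue, M=Mon, Q=Wed, K=Mon, V=Mon, S=Tue

Checking: B(Mon) != Q(Wed); M(Mon) != S(Tue); D(Tue) != Q(Wed); M(Mon) != D(Tue); V = M = Mon.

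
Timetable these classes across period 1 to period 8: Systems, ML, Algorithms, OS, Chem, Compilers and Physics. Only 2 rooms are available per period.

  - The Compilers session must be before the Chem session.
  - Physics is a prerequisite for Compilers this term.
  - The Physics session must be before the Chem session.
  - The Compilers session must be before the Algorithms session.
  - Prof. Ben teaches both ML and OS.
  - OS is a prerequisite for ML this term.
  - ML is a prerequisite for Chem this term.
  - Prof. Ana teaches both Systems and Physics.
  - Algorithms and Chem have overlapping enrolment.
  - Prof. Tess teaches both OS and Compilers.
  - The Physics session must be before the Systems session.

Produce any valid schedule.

Algorithms in period 4, Chem in period 3, Physics in period 1, OS in period 1, ML in period 2, Systems in period 3, Compilers in period 2

Checking: Physics(period 1) before Chem(period 3); ML(period 2) before Chem(period 3); Compilers(period 2) before Chem(period 3); Physics(period 1) before Compilers(period 2); Compilers(period 2) before Algorithms(period 4); Physics(period 1) before Systems(period 3); OS(period 1) before ML(period 2); ML(period 2) != OS(period 1); OS(period 1) != Compilers(period 2); Algorithms(period 4) != Chem(period 3); Systems(period 3) != Physics(period 1); max 2 per period (cap 2).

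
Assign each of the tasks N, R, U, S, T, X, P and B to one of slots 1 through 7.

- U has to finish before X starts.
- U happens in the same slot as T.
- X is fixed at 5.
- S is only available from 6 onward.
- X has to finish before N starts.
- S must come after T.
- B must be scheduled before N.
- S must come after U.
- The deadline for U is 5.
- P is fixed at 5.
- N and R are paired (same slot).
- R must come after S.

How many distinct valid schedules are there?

24

Splitting on U: it can be 1 (6), 2 (6), 3 (6), 4 (6). Listing each branch's schedules as (N, R, S, T, X, P, B):
U=1: (7,7,6,1,5,5,1) (7,7,6,1,5,5,2) (7,7,6,1,5,5,3) (7,7,6,1,5,5,4) (7,7,6,1,5,5,5) (7,7,6,1,5,5,6) — 6.
U=2: (7,7,6,2,5,5,1) (7,7,6,2,5,5,2) (7,7,6,2,5,5,3) (7,7,6,2,5,5,4) (7,7,6,2,5,5,5) (7,7,6,2,5,5,6) — 6.
U=3: (7,7,6,3,5,5,1) (7,7,6,3,5,5,2) (7,7,6,3,5,5,3) (7,7,6,3,5,5,4) (7,7,6,3,5,5,5) (7,7,6,3,5,5,6) — 6.
U=4: (7,7,6,4,5,5,1) (7,7,6,4,5,5,2) (7,7,6,4,5,5,3) (7,7,6,4,5,5,4) (7,7,6,4,5,5,5) (7,7,6,4,5,5,6) — 6.
Summing: 6 + 6 + 6 + 6 = 24.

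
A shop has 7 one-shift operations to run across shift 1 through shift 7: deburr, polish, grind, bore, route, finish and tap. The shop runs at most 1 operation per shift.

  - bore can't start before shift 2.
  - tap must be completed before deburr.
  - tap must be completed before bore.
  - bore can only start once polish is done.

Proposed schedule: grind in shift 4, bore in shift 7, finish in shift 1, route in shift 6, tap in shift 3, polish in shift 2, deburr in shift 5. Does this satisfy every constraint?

tap must be completed before deburr — holds.
bore can only start once polish is done — holds.
tap must be completed before bore — holds.
bore can't start before shift 2 — holds.
The shop runs at most 1 operation per shift — holds.

Yes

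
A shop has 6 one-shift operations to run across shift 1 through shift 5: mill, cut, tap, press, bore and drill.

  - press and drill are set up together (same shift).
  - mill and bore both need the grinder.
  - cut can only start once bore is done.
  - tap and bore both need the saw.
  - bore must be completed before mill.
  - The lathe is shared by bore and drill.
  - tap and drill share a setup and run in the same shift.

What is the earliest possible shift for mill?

shift 2

Precedence pushes mill to at least shift 2.
mill at shift 2 is achievable: tap=shift 2; mill=shift 2; bore=shift 1; press=shift 2; cut=shift 2; drill=shift 2.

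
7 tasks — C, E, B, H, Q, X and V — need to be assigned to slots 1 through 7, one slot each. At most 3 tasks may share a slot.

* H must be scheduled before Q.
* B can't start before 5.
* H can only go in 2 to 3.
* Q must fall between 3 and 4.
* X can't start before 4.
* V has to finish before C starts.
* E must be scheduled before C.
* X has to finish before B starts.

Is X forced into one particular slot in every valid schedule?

No

X can be 4 (e.g. B -> 5, Q -> 3, H -> 2, E -> 1, V -> 1, C -> 2, X -> 4) or 5 (e.g. B=6, H=2, E=1, V=1, Q=3, X=5, C=2).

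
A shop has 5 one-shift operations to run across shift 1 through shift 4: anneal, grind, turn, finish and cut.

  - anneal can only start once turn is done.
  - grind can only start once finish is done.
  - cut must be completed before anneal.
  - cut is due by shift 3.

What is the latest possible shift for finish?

shift 3

Downstream work caps finish at shift 3.
finish at shift 3 is achievable: finish in shift 3; anneal in shift 2; cut in shift 1; grind in shift 4; turn in shift 1.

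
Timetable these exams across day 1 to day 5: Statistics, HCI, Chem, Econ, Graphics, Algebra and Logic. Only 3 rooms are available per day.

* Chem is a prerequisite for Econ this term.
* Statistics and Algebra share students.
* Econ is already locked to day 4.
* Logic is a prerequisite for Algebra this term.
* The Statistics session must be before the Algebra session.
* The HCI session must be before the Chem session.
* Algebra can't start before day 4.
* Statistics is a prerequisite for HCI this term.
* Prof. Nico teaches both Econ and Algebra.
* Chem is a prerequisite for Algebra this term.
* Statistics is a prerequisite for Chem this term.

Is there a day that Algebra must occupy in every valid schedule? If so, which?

day 5

Algebra's window is day 4–day 5.
Econ is fixed at day 4, and Algebra can't share a day with Econ.
So Algebra must be day 5.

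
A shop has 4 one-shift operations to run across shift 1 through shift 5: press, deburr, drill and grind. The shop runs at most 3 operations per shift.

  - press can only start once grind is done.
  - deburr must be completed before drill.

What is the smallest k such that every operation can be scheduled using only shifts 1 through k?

2

The precedence chain requires at least 2 distinct shifts.
With at most 3 per shift and 4 operations, at least 2 shifts are needed.
2 works (last occupied shift: shift 2): for example grind in shift 1; press in shift 2; deburr in shift 1; drill in shift 2.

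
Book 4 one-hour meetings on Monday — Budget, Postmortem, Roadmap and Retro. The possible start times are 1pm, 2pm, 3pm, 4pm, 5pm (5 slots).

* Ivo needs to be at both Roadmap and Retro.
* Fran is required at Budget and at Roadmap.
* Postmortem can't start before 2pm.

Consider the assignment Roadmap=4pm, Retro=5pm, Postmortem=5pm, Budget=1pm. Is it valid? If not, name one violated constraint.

Postmortem can't start before 2pm — holds.
Fran is required at Budget and at Roadmap — holds.
Ivo needs to be at both Roadmap and Retro — holds.

Yes, all constraints hold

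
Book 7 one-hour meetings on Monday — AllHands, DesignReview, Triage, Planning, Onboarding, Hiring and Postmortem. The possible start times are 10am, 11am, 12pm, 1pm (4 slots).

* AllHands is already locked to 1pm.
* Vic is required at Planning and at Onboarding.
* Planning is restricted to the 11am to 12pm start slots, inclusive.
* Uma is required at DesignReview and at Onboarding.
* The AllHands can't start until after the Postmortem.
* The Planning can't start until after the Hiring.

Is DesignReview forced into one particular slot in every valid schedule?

DesignReview can be 10am (e.g. Hiring in 10am; Postmortem in 10am; Triage in 10am; AllHands in 1pm; Planning in 11am; Onboarding in 12pm; DesignReview in 10am) or 11am (e.g. Onboarding -> 10am; AllHands -> 1pm; Postmortem -> 10am; Hiring -> 10am; Planning -> 11am; Triage -> 10am; DesignReview -> 11am).

No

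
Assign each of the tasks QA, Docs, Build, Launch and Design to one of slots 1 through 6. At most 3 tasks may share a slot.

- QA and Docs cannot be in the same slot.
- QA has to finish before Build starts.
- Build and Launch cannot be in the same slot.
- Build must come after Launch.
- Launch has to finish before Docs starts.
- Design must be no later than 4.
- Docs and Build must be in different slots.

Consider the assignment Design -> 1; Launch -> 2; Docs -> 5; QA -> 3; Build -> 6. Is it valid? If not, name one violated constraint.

QA has to finish before Build starts — holds.
Launch has to finish before Docs starts — holds.
Docs and Build must be in different slots — holds.
QA and Docs cannot be in the same slot — holds.
Build must come after Launch — holds.
At most 3 tasks may share a slot — holds.
Build and Launch cannot be in the same slot — holds.
Design must be no later than 4 — holds.

Yes, all constraints hold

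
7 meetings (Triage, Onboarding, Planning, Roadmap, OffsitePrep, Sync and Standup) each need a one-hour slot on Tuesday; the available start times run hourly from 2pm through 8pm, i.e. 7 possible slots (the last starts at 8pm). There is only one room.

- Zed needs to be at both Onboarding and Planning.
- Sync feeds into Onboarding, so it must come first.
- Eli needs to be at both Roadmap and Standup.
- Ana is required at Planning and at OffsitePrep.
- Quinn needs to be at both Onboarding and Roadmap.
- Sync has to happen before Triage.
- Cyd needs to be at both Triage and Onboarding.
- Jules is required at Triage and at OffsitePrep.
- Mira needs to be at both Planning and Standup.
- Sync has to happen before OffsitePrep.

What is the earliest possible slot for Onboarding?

Precedence pushes Onboarding to at least 3pm.
Onboarding at 3pm is achievable: Sync -> 2pm; Onboarding -> 3pm; Triage -> 4pm; Planning -> 6pm; Roadmap -> 7pm; Standup -> 8pm; OffsitePrep -> 5pm.

3pm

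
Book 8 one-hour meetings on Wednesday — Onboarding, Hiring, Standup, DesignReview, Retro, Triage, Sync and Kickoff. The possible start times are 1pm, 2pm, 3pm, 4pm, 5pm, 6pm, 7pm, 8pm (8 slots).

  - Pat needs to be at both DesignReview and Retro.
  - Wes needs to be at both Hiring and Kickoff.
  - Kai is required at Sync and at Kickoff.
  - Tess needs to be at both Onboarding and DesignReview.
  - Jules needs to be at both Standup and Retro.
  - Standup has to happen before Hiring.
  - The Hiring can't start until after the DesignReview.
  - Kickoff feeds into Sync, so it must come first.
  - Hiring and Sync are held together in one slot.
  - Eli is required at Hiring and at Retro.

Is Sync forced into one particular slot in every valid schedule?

No

Sync can be 2pm (e.g. Onboarding in 2pm; Standup in 1pm; Sync in 2pm; Triage in 1pm; Retro in 3pm; Hiring in 2pm; Kickoff in 1pm; DesignReview in 1pm) or 3pm (e.g. Kickoff in 1pm; Hiring in 3pm; Triage in 1pm; Sync in 3pm; Onboarding in 2pm; Standup in 1pm; DesignReview in 1pm; Retro in 2pm).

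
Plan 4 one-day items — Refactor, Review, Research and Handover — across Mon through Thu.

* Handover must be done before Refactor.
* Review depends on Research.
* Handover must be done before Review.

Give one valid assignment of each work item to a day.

Refactor in Tue; Review in Tue; Research in Mon; Handover in Mon

Checking: Handover(Mon) before Refactor(Tue); Handover(Mon) before Review(Tue); Research(Mon) before Review(Tue).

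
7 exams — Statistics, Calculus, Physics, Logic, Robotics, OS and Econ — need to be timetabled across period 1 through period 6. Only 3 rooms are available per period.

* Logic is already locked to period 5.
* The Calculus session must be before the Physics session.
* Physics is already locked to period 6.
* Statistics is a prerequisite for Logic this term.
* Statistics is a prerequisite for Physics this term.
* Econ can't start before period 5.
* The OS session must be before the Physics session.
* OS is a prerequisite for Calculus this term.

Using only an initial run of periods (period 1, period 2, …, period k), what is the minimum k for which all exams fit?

The precedence chain requires at least 3 distinct periods.
With at most 3 per period and 7 exams, at least 3 periods are needed.
Physics can't be placed before period 6, so the schedule must run through at least period 6.
6 works (last occupied period: period 6): for example OS in period 1, Econ in period 5, Physics in period 6, Statistics in period 1, Robotics in period 1, Calculus in period 2, Logic in period 5.

6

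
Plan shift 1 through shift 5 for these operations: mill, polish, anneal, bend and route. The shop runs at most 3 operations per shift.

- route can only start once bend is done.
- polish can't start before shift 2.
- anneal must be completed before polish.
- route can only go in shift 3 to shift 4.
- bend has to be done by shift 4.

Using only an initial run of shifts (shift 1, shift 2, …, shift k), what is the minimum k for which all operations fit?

3 shifts

The precedence chain requires at least 2 distinct shifts.
With at most 3 per shift and 5 operations, at least 2 shifts are needed.
route can't be placed before shift 3, so the schedule must run through at least shift 3.
3 works (last occupied shift: shift 3): for example polish -> shift 2, anneal -> shift 1, bend -> shift 1, mill -> shift 1, route -> shift 3.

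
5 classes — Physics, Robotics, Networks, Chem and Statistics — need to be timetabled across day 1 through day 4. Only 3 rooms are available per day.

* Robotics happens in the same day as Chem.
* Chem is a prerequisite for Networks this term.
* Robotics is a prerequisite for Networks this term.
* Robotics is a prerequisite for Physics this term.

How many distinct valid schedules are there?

56

Splitting on Physics: it can be day 2 (12), day 3 (20), day 4 (24). Listing each branch's schedules as (Robotics, Networks, Chem, Statistics) by day number:
Physics=day 2: (1,2,1,1) (1,2,1,2) (1,2,1,3) (1,2,1,4) (1,3,1,1) (1,3,1,2) (1,3,1,3) (1,3,1,4) (1,4,1,1) (1,4,1,2) (1,4,1,3) (1,4,1,4) — 12.
Physics=day 3: (1,2,1,1) (1,2,1,2) (1,2,1,3) (1,2,1,4) (1,3,1,1) (1,3,1,2) (1,3,1,3) (1,3,1,4) (1,4,1,1) (1,4,1,2) (1,4,1,3) (1,4,1,4) (2,3,2,1) (2,3,2,2) (2,3,2,3) (2,3,2,4) (2,4,2,1) (2,4,2,2) (2,4,2,3) (2,4,2,4) — 20.
Physics=day 4: (1,2,1,1) (1,2,1,2) (1,2,1,3) (1,2,1,4) (1,3,1,1) (1,3,1,2) (1,3,1,3) (1,3,1,4) (1,4,1,1) (1,4,1,2) (1,4,1,3) (1,4,1,4) (2,3,2,1) (2,3,2,2) (2,3,2,3) (2,3,2,4) (2,4,2,1) (2,4,2,2) (2,4,2,3) (2,4,2,4) (3,4,3,1) (3,4,3,2) (3,4,3,3) (3,4,3,4) — 24.
Summing: 12 + 20 + 24 = 56.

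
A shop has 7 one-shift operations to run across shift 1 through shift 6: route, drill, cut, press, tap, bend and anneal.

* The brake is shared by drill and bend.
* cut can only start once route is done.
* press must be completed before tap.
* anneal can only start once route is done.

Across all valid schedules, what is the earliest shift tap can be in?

Precedence pushes tap to at least shift 2.
tap at shift 2 is achievable: bend in shift 2; cut in shift 2; press in shift 1; route in shift 1; tap in shift 2; drill in shift 1; anneal in shift 2.

shift 2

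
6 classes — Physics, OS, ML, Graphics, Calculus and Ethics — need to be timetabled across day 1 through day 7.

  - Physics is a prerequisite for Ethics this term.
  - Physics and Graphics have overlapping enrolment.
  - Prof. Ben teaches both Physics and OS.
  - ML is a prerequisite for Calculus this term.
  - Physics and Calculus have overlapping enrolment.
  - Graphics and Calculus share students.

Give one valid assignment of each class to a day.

Physics -> day 1, Calculus -> day 2, Graphics -> day 3, ML -> day 1, OS -> day 2, Ethics -> day 2

Checking: ML(day 1) before Calculus(day 2); Physics(day 1) before Ethics(day 2); Physics(day 1) != Calculus(day 2); Physics(day 1) != Graphics(day 3); Physics(day 1) != OS(day 2); Graphics(day 3) != Calculus(day 2).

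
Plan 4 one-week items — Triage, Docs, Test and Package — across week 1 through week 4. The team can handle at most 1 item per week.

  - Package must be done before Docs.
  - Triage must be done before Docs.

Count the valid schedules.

Splitting on Triage: it can be week 1 (3), week 2 (3), week 3 (2). Listing each branch's schedules as (Docs, Test, Package) by week number:
Triage=week 1: (3,4,2) (4,2,3) (4,3,2) — 3.
Triage=week 2: (3,4,1) (4,1,3) (4,3,1) — 3.
Triage=week 3: (4,1,2) (4,2,1) — 2.
Summing: 3 + 3 + 2 = 8.

8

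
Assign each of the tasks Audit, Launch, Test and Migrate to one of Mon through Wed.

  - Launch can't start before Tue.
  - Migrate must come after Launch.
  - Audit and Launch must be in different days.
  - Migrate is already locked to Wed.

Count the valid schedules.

6

Splitting on Audit: it can be Mon (3), Wed (3). Listing each branch's schedules as (Launch, Test, Migrate):
Audit=Mon: (Tue,Mon,Wed) (Tue,Tue,Wed) (Tue,Wed,Wed) — 3.
Audit=Wed: (Tue,Mon,Wed) (Tue,Tue,Wed) (Tue,Wed,Wed) — 3.
Summing: 3 + 3 = 6.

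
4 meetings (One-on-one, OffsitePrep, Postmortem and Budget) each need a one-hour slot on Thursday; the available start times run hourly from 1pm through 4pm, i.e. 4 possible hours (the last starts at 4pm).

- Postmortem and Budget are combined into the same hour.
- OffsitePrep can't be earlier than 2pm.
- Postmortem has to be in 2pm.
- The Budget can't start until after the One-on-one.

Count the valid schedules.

Enumerating: Postmortem -> 2pm; Budget -> 2pm; One-on-one -> 1pm; OffsitePrep -> 2pm | Postmortem -> 2pm, Budget -> 2pm, OffsitePrep -> 3pm, One-on-one -> 1pm | Postmortem in 2pm; One-on-one in 1pm; OffsitePrep in 4pm; Budget in 2pm.

3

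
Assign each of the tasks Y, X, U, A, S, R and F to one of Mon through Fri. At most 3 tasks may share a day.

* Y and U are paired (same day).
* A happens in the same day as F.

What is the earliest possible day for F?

F at Mon is achievable: R -> Wed, X -> Mon, Y -> Tue, S -> Tue, F -> Mon, A -> Mon, U -> Tue.

Mon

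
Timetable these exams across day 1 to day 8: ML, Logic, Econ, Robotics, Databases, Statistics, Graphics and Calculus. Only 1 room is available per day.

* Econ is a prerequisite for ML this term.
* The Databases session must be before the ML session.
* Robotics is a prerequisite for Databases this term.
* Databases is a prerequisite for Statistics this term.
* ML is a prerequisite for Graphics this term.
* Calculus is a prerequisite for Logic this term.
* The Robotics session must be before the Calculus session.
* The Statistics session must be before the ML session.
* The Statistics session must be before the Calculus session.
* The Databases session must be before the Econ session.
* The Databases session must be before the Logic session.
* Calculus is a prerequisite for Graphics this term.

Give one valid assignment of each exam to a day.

Statistics -> day 3; Calculus -> day 6; Econ -> day 4; Graphics -> day 8; Robotics -> day 1; Logic -> day 7; Databases -> day 2; ML -> day 5

Checking: ML(day 5) before Graphics(day 8); Statistics(day 3) before Calculus(day 6); Robotics(day 1) before Databases(day 2); Robotics(day 1) before Calculus(day 6); Statistics(day 3) before ML(day 5); Databases(day 2) before Logic(day 7); Databases(day 2) before Statistics(day 3); Databases(day 2) before Econ(day 4); Databases(day 2) before ML(day 5); Calculus(day 6) before Graphics(day 8); Econ(day 4) before ML(day 5); Calculus(day 6) before Logic(day 7); max 1 per day (cap 1).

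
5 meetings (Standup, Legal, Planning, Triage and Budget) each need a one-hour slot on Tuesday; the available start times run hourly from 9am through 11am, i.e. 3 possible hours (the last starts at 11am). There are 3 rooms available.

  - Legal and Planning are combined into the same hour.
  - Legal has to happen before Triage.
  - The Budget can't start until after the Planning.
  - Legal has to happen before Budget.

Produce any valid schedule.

Legal in 9am; Budget in 10am; Planning in 9am; Standup in 9am; Triage in 10am

Checking: Legal(9am) before Triage(10am); Planning(9am) before Budget(10am); Legal(9am) before Budget(10am); Legal = Planning = 9am; max 3 per hour (cap 3).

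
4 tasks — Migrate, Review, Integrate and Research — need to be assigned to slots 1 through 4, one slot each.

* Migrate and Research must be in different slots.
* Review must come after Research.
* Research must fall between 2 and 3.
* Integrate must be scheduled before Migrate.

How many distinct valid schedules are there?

14

Splitting on Migrate: it can be 2 (1), 3 (4), 4 (9). Listing each branch's schedules as (Review, Integrate, Research):
Migrate=2: (4,1,3) — 1.
Migrate=3: (3,1,2) (3,2,2) (4,1,2) (4,2,2) — 4.
Migrate=4: (3,1,2) (3,2,2) (3,3,2) (4,1,2) (4,1,3) (4,2,2) (4,2,3) (4,3,2) (4,3,3) — 9.
Summing: 1 + 4 + 9 = 14.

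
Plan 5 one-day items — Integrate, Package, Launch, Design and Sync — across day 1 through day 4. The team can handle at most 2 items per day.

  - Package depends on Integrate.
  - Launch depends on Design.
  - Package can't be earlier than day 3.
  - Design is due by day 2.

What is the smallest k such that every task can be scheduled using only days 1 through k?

3

The precedence chain requires at least 2 distinct days.
With at most 2 per day and 5 tasks, at least 3 days are needed.
Package can't be placed before day 3, so the schedule must run through at least day 3.
3 works (last occupied day: day 3): for example Design in day 1; Launch in day 2; Sync in day 2; Package in day 3; Integrate in day 1.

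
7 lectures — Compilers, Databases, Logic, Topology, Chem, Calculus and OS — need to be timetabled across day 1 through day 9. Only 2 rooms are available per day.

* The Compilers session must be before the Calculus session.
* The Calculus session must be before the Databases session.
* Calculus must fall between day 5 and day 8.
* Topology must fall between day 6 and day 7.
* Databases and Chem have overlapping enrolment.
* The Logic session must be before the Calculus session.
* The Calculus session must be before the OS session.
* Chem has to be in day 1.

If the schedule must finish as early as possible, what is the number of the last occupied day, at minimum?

The precedence chain requires at least 3 distinct days.
With at most 2 per day and 7 lectures, at least 4 days are needed.
Topology can't be placed before day 6, so the schedule must run through at least day 6.
Could 6 days be enough, i.e. nothing placed later than day 6? No: Topology's window within 6 days is {day 6}; Calculus's window within 6 days is {day 5, day 6}; OS must come after Calculus (at day 5 or later) → {day 6}; Calculus must come before OS (at day 6 or earlier) → {day 5}; Databases must come after Calculus (at day 5 or later) → {day 6}; that puts Databases, Topology and OS all in day 6 — more than 2 per day.
So 6 days is not enough.
7 works (last occupied day: day 7): for example OS in day 7, Logic in day 2, Calculus in day 5, Topology in day 6, Compilers in day 1, Databases in day 6, Chem in day 1.

day 7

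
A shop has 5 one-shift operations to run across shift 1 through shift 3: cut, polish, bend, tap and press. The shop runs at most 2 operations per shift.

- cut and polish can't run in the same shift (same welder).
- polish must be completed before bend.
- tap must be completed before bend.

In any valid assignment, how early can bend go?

shift 2

Precedence pushes bend to at least shift 2.
bend at shift 2 is achievable: cut=shift 2, tap=shift 1, polish=shift 1, bend=shift 2, press=shift 3.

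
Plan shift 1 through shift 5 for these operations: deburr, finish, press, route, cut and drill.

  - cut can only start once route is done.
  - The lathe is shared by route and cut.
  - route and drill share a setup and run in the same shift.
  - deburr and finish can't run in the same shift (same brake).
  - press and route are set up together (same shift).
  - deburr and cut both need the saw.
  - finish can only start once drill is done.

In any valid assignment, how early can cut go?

shift 2

Precedence pushes cut to at least shift 2.
cut at shift 2 is achievable: deburr=shift 1; press=shift 1; drill=shift 1; cut=shift 2; route=shift 1; finish=shift 2.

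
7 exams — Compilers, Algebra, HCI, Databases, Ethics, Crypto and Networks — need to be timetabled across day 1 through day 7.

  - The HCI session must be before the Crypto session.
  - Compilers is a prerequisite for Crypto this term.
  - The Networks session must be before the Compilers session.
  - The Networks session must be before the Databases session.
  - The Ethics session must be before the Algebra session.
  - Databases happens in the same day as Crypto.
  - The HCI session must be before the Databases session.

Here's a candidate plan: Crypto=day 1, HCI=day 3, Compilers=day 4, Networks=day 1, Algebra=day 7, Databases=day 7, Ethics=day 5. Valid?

Invalid. Databases happens in the same day as Crypto.

Compilers is a prerequisite for Crypto this term — violated.
The HCI session must be before the Crypto session — violated.
The Networks session must be before the Compilers session — holds.
The HCI session must be before the Databases session — holds.
Databases happens in the same day as Crypto — violated.
The Networks session must be before the Databases session — holds.
The Ethics session must be before the Algebra session — holds.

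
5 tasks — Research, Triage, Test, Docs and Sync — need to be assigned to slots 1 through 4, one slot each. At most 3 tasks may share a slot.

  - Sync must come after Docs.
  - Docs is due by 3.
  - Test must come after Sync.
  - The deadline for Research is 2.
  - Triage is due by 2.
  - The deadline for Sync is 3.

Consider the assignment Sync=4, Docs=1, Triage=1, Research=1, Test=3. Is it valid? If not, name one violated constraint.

No — it violates: Test must come after Sync

At most 3 tasks may share a slot — holds.
Sync must come after Docs — holds.
The deadline for Research is 2 — holds.
The deadline for Sync is 3 — violated.
Docs is due by 3 — holds.
Triage is due by 2 — holds.
Test must come after Sync — violated.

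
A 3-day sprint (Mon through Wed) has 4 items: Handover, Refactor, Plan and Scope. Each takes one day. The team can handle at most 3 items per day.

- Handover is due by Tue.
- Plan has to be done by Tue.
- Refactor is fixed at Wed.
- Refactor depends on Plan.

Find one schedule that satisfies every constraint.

Scope=Mon; Refactor=Wed; Handover=Mon; Plan=Mon

Checking: Plan(Mon) before Refactor(Wed); Plan=Mon in [Mon,Tue]; Handover=Mon in [Mon,Tue]; Refactor=Wed in [Wed,Wed]; max 3 per day (cap 3).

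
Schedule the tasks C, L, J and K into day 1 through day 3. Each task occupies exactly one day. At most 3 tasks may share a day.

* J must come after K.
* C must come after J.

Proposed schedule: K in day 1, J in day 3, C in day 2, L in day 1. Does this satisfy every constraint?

No. C must come after J is not satisfied.

J must come after K — holds.
At most 3 tasks may share a day — holds.
C must come after J — violated.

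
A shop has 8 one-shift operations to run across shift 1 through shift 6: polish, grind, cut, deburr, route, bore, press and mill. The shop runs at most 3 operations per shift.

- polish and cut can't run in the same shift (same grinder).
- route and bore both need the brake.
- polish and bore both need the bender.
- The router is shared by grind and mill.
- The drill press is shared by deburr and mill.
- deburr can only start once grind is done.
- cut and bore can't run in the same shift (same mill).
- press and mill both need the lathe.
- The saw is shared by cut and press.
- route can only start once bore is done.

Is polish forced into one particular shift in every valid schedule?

polish can be shift 1 (e.g. route in shift 3; bore in shift 2; mill in shift 3; cut in shift 3; grind in shift 1; deburr in shift 2; press in shift 1; polish in shift 1) or shift 2 (e.g. route in shift 2; grind in shift 1; press in shift 1; deburr in shift 2; mill in shift 3; cut in shift 3; polish in shift 2; bore in shift 1).

No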